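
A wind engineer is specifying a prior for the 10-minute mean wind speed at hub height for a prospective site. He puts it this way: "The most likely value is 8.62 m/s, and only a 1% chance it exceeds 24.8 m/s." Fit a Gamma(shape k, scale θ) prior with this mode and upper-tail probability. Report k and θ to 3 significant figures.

k ≈ 5.07, θ ≈ 2.12

Gamma(k,θ) with k>1 has mode (k−1)θ, so θ = 8.62/(k−1).
Need P(X < 24.8) = 0.99 with θ tied to k this way. Start at k = 2, θ = 8.62: P(X<24.8) ≈ 0.782.
Too low — raise k to concentrate. Iterating converges to k ≈ 5.07.
Then θ = 8.62/(5.07−1) ≈ 2.12.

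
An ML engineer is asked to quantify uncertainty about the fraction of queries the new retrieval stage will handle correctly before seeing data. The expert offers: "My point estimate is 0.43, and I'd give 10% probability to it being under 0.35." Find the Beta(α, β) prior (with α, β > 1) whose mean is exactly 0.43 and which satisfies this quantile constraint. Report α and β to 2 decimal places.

With mean 0.43 fixed, write α = 0.43s, β = 0.57s where s = α+β.
Need P(θ < 0.35) = 0.1 under Beta(0.43s, 0.57s). Normal approximation: (q−m)/√(m(1−m)/s) ≈ z_{0.1} = -1.28, so s ≈ 0.43·0.57·(-1.28)²/(0.35−0.43)² = 62.9.
At s = 62.9: P(θ<0.35) ≈ 0.098. Adjusting to match 0.1 gives s ≈ 61.77.
So α = 0.43·61.77 ≈ 26.56, β = 0.57·61.77 ≈ 35.21.

α ≈ 26.56, β ≈ 35.21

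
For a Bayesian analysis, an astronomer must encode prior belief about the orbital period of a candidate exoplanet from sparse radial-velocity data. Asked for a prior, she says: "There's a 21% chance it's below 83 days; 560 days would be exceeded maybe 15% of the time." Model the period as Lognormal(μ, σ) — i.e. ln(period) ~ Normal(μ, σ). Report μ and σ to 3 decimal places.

If T ~ Lognormal(μ,σ) then ln T ~ Normal(μ,σ), so the p-quantile of ln T is μ + z_p·σ.
ln(83) = 4.419 and ln(560) = 6.328; z_{0.21} = -0.8064, z_{0.85} = 1.036.
σ = (6.328 − 4.419)/(1.036 − (-0.8064)) = 1.036.
μ = 4.419 − (-0.8064)·1.036 = 5.254.

μ ≈ 5.254, σ ≈ 1.036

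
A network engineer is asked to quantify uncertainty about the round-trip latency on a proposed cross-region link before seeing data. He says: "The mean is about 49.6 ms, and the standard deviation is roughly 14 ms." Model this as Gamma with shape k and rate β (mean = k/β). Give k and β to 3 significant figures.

For Gamma(k, rate β): mean = k/β, variance = k/β², so CV = 1/√k.
CV = SD/mean = 14/49.6 = 0.2823, hence k = 1/CV² = 12.6.
Then β = k/mean = 12.6/49.6 = 0.253.

k ≈ 12.6, β ≈ 0.253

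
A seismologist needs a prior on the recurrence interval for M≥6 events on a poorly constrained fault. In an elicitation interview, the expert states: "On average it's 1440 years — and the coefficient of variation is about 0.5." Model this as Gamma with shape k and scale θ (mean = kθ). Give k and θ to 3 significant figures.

k ≈ 4, θ ≈ 360

For Gamma(k, scale θ): mean = kθ, variance = kθ², so CV = 1/√k.
CV = 0.5, hence k = 1/CV² = 4.
Then θ = mean/k = 1440/4 = 360.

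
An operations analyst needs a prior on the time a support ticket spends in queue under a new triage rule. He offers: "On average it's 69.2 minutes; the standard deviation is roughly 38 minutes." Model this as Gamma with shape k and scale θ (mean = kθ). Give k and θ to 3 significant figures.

For Gamma(k, scale θ): mean = kθ, variance = kθ², so CV = 1/√k.
CV = SD/mean = 38/69.2 = 0.5491, hence k = 1/CV² = 3.32.
Then θ = mean/k = 69.2/3.32 = 20.9.

k ≈ 3.32, θ ≈ 20.9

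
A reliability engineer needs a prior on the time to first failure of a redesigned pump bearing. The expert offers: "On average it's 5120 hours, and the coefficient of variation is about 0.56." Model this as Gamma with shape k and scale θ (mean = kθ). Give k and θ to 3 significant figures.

k ≈ 3.19, θ ≈ 1610

For Gamma(k, scale θ): mean = kθ, variance = kθ², so CV = 1/√k.
CV = 0.56, hence k = 1/CV² = 3.19.
Then θ = mean/k = 5120/3.19 = 1610.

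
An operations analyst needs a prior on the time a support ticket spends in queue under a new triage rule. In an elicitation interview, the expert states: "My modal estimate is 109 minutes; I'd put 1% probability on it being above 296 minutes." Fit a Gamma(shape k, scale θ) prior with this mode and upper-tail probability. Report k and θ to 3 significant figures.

k ≈ 5.62, θ ≈ 23.6

Gamma(k,θ) with k>1 has mode (k−1)θ, so θ = 109/(k−1).
Need P(X < 296) = 0.99 with θ tied to k this way. Start at k = 2, θ = 109: P(X<296) ≈ 0.754.
Too low — raise k to concentrate. Iterating converges to k ≈ 5.62.
Then θ = 109/(5.62−1) ≈ 23.6.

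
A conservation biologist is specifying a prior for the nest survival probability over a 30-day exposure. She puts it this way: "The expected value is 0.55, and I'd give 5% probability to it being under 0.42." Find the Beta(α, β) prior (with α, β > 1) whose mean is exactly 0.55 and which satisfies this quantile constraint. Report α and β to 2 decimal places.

α ≈ 21.80, β ≈ 17.84

With mean 0.55 fixed, write α = 0.55s, β = 0.45s where s = α+β.
Need P(θ < 0.42) = 0.05 under Beta(0.55s, 0.45s). Normal approximation: (q−m)/√(m(1−m)/s) ≈ z_{0.05} = -1.64, so s ≈ 0.55·0.45·(-1.64)²/(0.42−0.55)² = 39.6.
At s = 39.6: P(θ<0.42) ≈ 0.050. Adjusting to match 0.05 gives s ≈ 39.64.
So α = 0.55·39.64 ≈ 21.80, β = 0.45·39.64 ≈ 17.84.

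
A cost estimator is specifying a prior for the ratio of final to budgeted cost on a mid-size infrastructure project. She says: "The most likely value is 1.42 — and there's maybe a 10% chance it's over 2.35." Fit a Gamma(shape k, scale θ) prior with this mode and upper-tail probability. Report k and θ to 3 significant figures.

k ≈ 8.44, θ ≈ 0.191

Gamma(k,θ) with k>1 has mode (k−1)θ, so θ = 1.42/(k−1).
Need P(X < 2.35) = 0.9 with θ tied to k this way. Start at k = 2, θ = 1.42: P(X<2.35) ≈ 0.493.
Too low — raise k to concentrate. Iterating converges to k ≈ 8.44.
Then θ = 1.42/(8.44−1) ≈ 0.191.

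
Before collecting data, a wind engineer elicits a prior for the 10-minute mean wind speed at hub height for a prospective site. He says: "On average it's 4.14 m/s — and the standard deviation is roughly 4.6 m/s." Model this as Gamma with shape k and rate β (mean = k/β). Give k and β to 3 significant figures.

k ≈ 0.81, β ≈ 0.196

For Gamma(k, rate β): mean = k/β, variance = k/β², so CV = 1/√k.
CV = SD/mean = 4.6/4.14 = 1.111, hence k = 1/CV² = 0.81.
Then β = k/mean = 0.81/4.14 = 0.196.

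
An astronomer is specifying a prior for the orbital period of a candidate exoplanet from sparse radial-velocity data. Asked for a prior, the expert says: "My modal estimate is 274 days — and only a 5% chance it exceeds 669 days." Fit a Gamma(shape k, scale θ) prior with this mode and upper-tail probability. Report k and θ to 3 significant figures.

k ≈ 4.42, θ ≈ 80.2

Gamma(k,θ) with k>1 has mode (k−1)θ, so θ = 274/(k−1).
Need P(X < 669) = 0.95 with θ tied to k this way. Start at k = 2, θ = 274: P(X<669) ≈ 0.701.
Too low — raise k to concentrate. Iterating converges to k ≈ 4.42.
Then θ = 274/(4.42−1) ≈ 80.2.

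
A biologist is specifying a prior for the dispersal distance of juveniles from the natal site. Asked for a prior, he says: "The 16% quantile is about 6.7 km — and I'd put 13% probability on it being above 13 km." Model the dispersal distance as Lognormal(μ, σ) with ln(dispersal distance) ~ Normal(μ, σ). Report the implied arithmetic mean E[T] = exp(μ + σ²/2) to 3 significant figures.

If T ~ Lognormal(μ,σ) then ln T ~ Normal(μ,σ), so the p-quantile of ln T is μ + z_p·σ.
ln(6.7) = 1.902 and ln(13) = 2.565; z_{0.16} = -0.9945, z_{0.87} = 1.126.
σ = (2.565 − 1.902)/(1.126 − (-0.9945)) = 0.313.
μ = 1.902 − (-0.9945)·0.313 = 2.213.
E[T] = exp(μ + σ²/2) = exp(2.213 + 0.0488) = 9.6 km.

E[T] ≈ 9.6 km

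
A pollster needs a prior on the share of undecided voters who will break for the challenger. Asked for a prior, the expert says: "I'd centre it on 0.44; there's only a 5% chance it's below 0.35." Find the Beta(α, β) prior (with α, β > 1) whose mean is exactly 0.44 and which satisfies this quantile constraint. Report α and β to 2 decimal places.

α ≈ 35.14, β ≈ 44.73

With mean 0.44 fixed, write α = 0.44s, β = 0.56s where s = α+β.
Need P(θ < 0.35) = 0.05 under Beta(0.44s, 0.56s). Normal approximation: (q−m)/√(m(1−m)/s) ≈ z_{0.05} = -1.64, so s ≈ 0.44·0.56·(-1.64)²/(0.35−0.44)² = 82.3.
At s = 82.3: P(θ<0.35) ≈ 0.047. Adjusting to match 0.05 gives s ≈ 79.87.
So α = 0.44·79.87 ≈ 35.14, β = 0.56·79.87 ≈ 44.73.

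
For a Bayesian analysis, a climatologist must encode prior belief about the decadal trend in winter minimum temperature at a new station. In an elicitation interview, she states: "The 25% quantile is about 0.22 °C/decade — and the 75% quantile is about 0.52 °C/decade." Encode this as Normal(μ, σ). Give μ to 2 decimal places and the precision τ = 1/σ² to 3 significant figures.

μ = 0.37, τ = 20.2

The p-quantile of Normal(μ,σ) is μ + z_p·σ, with z_{0.25} = -0.6745 and z_{0.75} = 0.6745.
Eliminate σ: μ = (z₂·x₁ − z₁·x₂)/(z₂ − z₁) = (0.6745·0.22 − (-0.6745)·0.52)/1.349 = 0.37.
Then σ = (x₂ − x₁)/(z₂ − z₁) = (0.52 − 0.22)/1.349 = 0.22.
Precision τ = 1/σ² = 1/0.2224² = 20.2.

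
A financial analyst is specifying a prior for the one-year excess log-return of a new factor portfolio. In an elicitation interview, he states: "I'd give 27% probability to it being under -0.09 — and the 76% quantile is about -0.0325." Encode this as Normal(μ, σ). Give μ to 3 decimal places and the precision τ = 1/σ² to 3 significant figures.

For Normal(μ,σ), the p-quantile is μ + z_p·σ. Here z_{0.27} = -0.6128, z_{0.76} = 0.7063.
So -0.09 = μ − 0.6128σ and -0.0325 = μ + 0.7063σ.
Subtracting: σ = (-0.0325 − -0.09)/(0.7063 − (-0.6128)) = 0.044.
Then μ = -0.09 − (-0.6128)·0.044 = -0.063.
Precision τ = 1/σ² = 1/0.04359² = 526.

μ = -0.063, τ = 526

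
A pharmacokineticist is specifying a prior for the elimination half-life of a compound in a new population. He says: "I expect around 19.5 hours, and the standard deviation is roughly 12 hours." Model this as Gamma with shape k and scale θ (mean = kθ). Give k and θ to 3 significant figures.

k ≈ 2.64, θ ≈ 7.38

For Gamma(k, scale θ): mean = kθ, variance = kθ², so CV = 1/√k.
CV = SD/mean = 12/19.5 = 0.6154, hence k = 1/CV² = 2.64.
Then θ = mean/k = 19.5/2.64 = 7.38.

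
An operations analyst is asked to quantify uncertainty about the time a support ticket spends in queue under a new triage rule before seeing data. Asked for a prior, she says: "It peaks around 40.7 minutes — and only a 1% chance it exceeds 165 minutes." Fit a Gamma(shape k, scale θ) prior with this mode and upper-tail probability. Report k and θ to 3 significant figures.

Gamma(k,θ) with k>1 has mode (k−1)θ, so θ = 40.7/(k−1).
Need P(X < 165) = 0.99 with θ tied to k this way. Start at k = 2, θ = 40.7: P(X<165) ≈ 0.912.
Too low — raise k to concentrate. Iterating converges to k ≈ 3.13.
Then θ = 40.7/(3.13−1) ≈ 19.1.

k ≈ 3.13, θ ≈ 19.1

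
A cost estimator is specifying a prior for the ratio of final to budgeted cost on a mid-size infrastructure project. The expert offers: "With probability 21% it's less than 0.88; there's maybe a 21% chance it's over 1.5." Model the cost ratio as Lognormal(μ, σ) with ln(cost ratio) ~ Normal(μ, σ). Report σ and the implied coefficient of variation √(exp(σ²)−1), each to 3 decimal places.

σ ≈ 0.331, CV ≈ 0.340

If T ~ Lognormal(μ,σ) then ln T ~ Normal(μ,σ), so the p-quantile of ln T is μ + z_p·σ.
ln(0.88) = -0.1278 and ln(1.5) = 0.4055; z_{0.21} = -0.8064, z_{0.79} = 0.8064.
σ = (0.4055 − -0.1278)/(0.8064 − (-0.8064)) = 0.331.
μ = -0.1278 − (-0.8064)·0.331 = 0.139.
CV = √(exp(σ²)−1) = √(exp(0.1093)−1) = 0.340.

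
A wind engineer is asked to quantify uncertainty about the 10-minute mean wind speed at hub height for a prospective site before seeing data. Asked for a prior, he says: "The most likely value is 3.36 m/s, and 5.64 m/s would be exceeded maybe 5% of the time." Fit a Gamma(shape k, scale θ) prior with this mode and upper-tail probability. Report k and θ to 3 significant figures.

k ≈ 11.4, θ ≈ 0.323

Gamma(k,θ) with k>1 has mode (k−1)θ, so θ = 3.36/(k−1).
Need P(X < 5.64) = 0.95 with θ tied to k this way. Start at k = 2, θ = 3.36: P(X<5.64) ≈ 0.500.
Too low — raise k to concentrate. Iterating converges to k ≈ 11.4.
Then θ = 3.36/(11.4−1) ≈ 0.323.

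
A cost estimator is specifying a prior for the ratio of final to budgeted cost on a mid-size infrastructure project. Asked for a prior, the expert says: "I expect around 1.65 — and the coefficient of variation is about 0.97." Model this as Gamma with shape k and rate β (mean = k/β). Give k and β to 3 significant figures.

For Gamma(k, rate β): mean = k/β, variance = k/β², so CV = 1/√k.
CV = 0.97, hence k = 1/CV² = 1.06.
Then β = k/mean = 1.06/1.65 = 0.644.

k ≈ 1.06, β ≈ 0.644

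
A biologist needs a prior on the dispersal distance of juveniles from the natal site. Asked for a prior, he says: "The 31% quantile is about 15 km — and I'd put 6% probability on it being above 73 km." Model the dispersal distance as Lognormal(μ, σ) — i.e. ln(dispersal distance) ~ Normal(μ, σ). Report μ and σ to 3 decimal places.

If T ~ Lognormal(μ,σ) then ln T ~ Normal(μ,σ), so the p-quantile of ln T is μ + z_p·σ.
ln(15) = 2.708 and ln(73) = 4.29; z_{0.31} = -0.4959, z_{0.94} = 1.555.
σ = (4.29 − 2.708)/(1.555 − (-0.4959)) = 0.772.
μ = 2.708 − (-0.4959)·0.772 = 3.091.

μ ≈ 3.091, σ ≈ 0.772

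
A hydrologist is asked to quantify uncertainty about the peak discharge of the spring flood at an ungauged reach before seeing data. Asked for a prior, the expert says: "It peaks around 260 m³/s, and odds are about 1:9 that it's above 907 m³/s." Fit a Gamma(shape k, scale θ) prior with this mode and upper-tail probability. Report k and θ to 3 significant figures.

Gamma(k,θ) with k>1 has mode (k−1)θ, so θ = 260/(k−1).
Need P(X < 907) = 0.9 with θ tied to k this way. Start at k = 2, θ = 260: P(X<907) ≈ 0.863.
Too low — raise k to concentrate. Iterating converges to k ≈ 2.2.
Then θ = 260/(2.2−1) ≈ 217.

k ≈ 2.2, θ ≈ 217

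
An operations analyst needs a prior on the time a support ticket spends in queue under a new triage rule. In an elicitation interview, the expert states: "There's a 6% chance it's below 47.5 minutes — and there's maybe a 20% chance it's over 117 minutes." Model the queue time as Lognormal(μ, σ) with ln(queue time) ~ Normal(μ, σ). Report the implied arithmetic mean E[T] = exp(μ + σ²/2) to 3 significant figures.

E[T] ≈ 91.5 minutes

If T ~ Lognormal(μ,σ) then ln T ~ Normal(μ,σ), so the p-quantile of ln T is μ + z_p·σ.
ln(47.5) = 3.861 and ln(117) = 4.762; z_{0.06} = -1.555, z_{0.8} = 0.8416.
σ = (4.762 − 3.861)/(0.8416 − (-1.555)) = 0.376.
μ = 3.861 − (-1.555)·0.376 = 4.446.
E[T] = exp(μ + σ²/2) = exp(4.446 + 0.0708) = 91.5 minutes.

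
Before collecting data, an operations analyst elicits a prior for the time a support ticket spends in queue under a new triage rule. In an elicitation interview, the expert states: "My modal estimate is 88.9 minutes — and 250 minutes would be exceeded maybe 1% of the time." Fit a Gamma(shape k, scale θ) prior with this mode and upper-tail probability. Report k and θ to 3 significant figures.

k ≈ 5.28, θ ≈ 20.8

Gamma(k,θ) with k>1 has mode (k−1)θ, so θ = 88.9/(k−1).
Need P(X < 250) = 0.99 with θ tied to k this way. Start at k = 2, θ = 88.9: P(X<250) ≈ 0.771.
Too low — raise k to concentrate. Iterating converges to k ≈ 5.28.
Then θ = 88.9/(5.28−1) ≈ 20.8.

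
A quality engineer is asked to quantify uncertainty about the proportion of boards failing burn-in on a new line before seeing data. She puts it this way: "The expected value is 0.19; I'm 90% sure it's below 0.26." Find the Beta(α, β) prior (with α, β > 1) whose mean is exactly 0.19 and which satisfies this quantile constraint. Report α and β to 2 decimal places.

With mean 0.19 fixed, write α = 0.19s, β = 0.81s where s = α+β.
Need P(θ < 0.26) = 0.9 under Beta(0.19s, 0.81s). Normal approximation: (q−m)/√(m(1−m)/s) ≈ z_{0.9} = 1.28, so s ≈ 0.19·0.81·(1.28)²/(0.26−0.19)² = 51.6.
At s = 51.6: P(θ<0.26) ≈ 0.895. Adjusting to match 0.9 gives s ≈ 54.39.
So α = 0.19·54.39 ≈ 10.33, β = 0.81·54.39 ≈ 44.06.

α ≈ 10.33, β ≈ 44.06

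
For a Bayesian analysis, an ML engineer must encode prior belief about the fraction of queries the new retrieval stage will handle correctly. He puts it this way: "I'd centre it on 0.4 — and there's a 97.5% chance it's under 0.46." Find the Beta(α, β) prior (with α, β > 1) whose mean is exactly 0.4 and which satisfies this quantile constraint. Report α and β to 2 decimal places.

With mean 0.4 fixed, write α = 0.4s, β = 0.6s where s = α+β.
Need P(θ < 0.46) = 0.975 under Beta(0.4s, 0.6s). Normal approximation: (q−m)/√(m(1−m)/s) ≈ z_{0.975} = 1.96, so s ≈ 0.4·0.6·(1.96)²/(0.46−0.4)² = 256.1.
At s = 256.1: P(θ<0.46) ≈ 0.974. Adjusting to match 0.975 gives s ≈ 260.95.
So α = 0.4·260.95 ≈ 104.38, β = 0.6·260.95 ≈ 156.57.

α ≈ 104.38, β ≈ 156.57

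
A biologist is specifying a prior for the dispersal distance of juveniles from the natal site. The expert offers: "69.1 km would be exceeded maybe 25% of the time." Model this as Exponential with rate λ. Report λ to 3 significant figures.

λ ≈ 0.0201

P(T > 69.1) = e^(−λ·69.1) = 0.25, so λ = −ln(0.25)/69.1 = 0.0201.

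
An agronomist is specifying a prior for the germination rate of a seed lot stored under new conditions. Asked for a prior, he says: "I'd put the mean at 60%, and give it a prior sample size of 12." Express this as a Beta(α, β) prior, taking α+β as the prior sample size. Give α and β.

α = 7.2, β = 4.8

Under the effective-sample-size interpretation, Beta(α, β) has prior mean α/(α+β) and prior sample size α+β.
So α+β = 12 and α/(α+β) = 0.6, giving α = 0.6·12 = 7.2 and β = 12 − 7.2 = 4.8.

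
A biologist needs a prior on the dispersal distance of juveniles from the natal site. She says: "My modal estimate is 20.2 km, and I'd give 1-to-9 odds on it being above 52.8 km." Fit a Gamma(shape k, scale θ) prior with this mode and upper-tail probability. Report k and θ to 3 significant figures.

k ≈ 3.08, θ ≈ 9.73

Gamma(k,θ) with k>1 has mode (k−1)θ, so θ = 20.2/(k−1).
Need P(X < 52.8) = 0.9 with θ tied to k this way. Start at k = 2, θ = 20.2: P(X<52.8) ≈ 0.735.
Too low — raise k to concentrate. Iterating converges to k ≈ 3.08.
Then θ = 20.2/(3.08−1) ≈ 9.73.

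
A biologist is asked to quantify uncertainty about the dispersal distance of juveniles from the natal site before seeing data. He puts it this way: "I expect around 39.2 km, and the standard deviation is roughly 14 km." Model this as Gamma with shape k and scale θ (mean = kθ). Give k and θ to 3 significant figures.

k ≈ 7.84, θ ≈ 5

For Gamma(k, scale θ): mean = kθ, variance = kθ², so CV = 1/√k.
CV = SD/mean = 14/39.2 = 0.3571, hence k = 1/CV² = 7.84.
Then θ = mean/k = 39.2/7.84 = 5.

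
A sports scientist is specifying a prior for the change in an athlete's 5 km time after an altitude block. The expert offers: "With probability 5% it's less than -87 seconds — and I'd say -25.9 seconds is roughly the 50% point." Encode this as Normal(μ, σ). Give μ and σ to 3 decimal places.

The p-quantile of Normal(μ,σ) is μ + z_p·σ, with z_{0.05} = -1.645 and z_{0.5} = 0.
Eliminate σ: μ = (z₂·x₁ − z₁·x₂)/(z₂ − z₁) = (0·-87 − (-1.645)·-25.9)/1.645 = -25.900.
Then σ = (x₂ − x₁)/(z₂ − z₁) = (-25.9 − -87)/1.645 = 37.146.

μ = -25.900, σ = 37.146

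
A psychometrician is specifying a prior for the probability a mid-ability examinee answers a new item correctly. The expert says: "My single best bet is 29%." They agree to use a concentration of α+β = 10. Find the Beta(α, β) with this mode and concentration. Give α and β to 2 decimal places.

For α,β > 1 the Beta mode is (α−1)/(α+β−2). With α+β = 10, the mode is (α−1)/8.
Set (α−1)/8 = 0.29 → α = 1 + 0.29·8 = 3.32.
β = 10 − α = 6.68.

α = 3.32, β = 6.68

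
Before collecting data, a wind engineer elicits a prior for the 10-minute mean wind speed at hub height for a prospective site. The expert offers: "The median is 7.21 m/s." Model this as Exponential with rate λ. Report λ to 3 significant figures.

λ ≈ 0.0961

Exponential median = ln 2 / λ, so λ = ln 2 / 7.21 = 0.0961.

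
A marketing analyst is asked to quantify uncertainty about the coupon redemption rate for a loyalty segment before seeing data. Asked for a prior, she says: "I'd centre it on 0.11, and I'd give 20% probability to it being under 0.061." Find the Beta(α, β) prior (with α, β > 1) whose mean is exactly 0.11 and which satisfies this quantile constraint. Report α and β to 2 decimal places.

With mean 0.11 fixed, write α = 0.11s, β = 0.89s where s = α+β.
Need P(θ < 0.061) = 0.2 under Beta(0.11s, 0.89s). Normal approximation: (q−m)/√(m(1−m)/s) ≈ z_{0.2} = -0.842, so s ≈ 0.11·0.89·(-0.842)²/(0.061−0.11)² = 28.9.
At s = 28.9: P(θ<0.061) ≈ 0.204. Adjusting to match 0.2 gives s ≈ 29.66.
So α = 0.11·29.66 ≈ 3.26, β = 0.89·29.66 ≈ 26.40.

α ≈ 3.26, β ≈ 26.40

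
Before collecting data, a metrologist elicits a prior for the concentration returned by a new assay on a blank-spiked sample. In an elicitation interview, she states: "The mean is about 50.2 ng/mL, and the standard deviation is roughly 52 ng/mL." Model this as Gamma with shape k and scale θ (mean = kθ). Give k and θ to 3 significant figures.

For Gamma(k, scale θ): mean = kθ, variance = kθ², so CV = 1/√k.
CV = SD/mean = 52/50.2 = 1.036, hence k = 1/CV² = 0.932.
Then θ = mean/k = 50.2/0.932 = 53.9.

k ≈ 0.932, θ ≈ 53.9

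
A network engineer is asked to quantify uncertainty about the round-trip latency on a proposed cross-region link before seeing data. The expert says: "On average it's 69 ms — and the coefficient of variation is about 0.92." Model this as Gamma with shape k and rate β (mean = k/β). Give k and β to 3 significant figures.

k ≈ 1.18, β ≈ 0.0171

For Gamma(k, rate β): mean = k/β, variance = k/β², so CV = 1/√k.
CV = 0.92, hence k = 1/CV² = 1.18.
Then β = k/mean = 1.18/69 = 0.0171.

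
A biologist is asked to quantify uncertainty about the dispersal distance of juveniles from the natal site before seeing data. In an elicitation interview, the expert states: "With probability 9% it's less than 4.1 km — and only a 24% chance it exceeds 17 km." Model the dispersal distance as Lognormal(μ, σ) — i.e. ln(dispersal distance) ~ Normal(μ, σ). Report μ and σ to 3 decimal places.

μ ≈ 2.342, σ ≈ 0.695

If T ~ Lognormal(μ,σ) then ln T ~ Normal(μ,σ), so the p-quantile of ln T is μ + z_p·σ.
ln(4.1) = 1.411 and ln(17) = 2.833; z_{0.09} = -1.341, z_{0.76} = 0.7063.
σ = (2.833 − 1.411)/(0.7063 − (-1.341)) = 0.695.
μ = 1.411 − (-1.341)·0.695 = 2.342.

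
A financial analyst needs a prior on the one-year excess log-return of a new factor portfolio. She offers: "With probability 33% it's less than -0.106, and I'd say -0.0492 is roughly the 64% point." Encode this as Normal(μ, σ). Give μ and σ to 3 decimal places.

μ = -0.075, σ = 0.071

The p-quantile of Normal(μ,σ) is μ + z_p·σ, with z_{0.33} = -0.4399 and z_{0.64} = 0.3585.
Eliminate σ: μ = (z₂·x₁ − z₁·x₂)/(z₂ − z₁) = (0.3585·-0.106 − (-0.4399)·-0.0492)/0.7984 = -0.075.
Then σ = (x₂ − x₁)/(z₂ − z₁) = (-0.0492 − -0.106)/0.7984 = 0.071.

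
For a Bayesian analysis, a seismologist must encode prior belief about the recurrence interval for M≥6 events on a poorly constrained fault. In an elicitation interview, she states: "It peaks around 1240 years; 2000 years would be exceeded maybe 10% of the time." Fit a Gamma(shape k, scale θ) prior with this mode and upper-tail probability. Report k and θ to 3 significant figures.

Gamma(k,θ) with k>1 has mode (k−1)θ, so θ = 1240/(k−1).
Need P(X < 2000) = 0.9 with θ tied to k this way. Start at k = 2, θ = 1240: P(X<2000) ≈ 0.479.
Too low — raise k to concentrate. Iterating converges to k ≈ 9.23.
Then θ = 1240/(9.23−1) ≈ 151.

k ≈ 9.23, θ ≈ 151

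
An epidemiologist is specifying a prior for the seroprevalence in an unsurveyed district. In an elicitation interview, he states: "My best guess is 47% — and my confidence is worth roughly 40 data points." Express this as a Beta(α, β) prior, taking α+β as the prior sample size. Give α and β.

Under the effective-sample-size interpretation, Beta(α, β) has prior mean α/(α+β) and prior sample size α+β.
So α+β = 40 and α/(α+β) = 0.47, giving α = 0.47·40 = 18.8 and β = 40 − 18.8 = 21.2.

α = 18.8, β = 21.2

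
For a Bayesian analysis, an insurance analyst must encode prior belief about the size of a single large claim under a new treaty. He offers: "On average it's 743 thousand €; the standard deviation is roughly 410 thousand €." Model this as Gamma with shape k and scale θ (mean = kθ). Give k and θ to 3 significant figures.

For Gamma(k, scale θ): mean = kθ, variance = kθ², so CV = 1/√k.
CV = SD/mean = 410/743 = 0.5518, hence k = 1/CV² = 3.28.
Then θ = mean/k = 743/3.28 = 226.

k ≈ 3.28, θ ≈ 226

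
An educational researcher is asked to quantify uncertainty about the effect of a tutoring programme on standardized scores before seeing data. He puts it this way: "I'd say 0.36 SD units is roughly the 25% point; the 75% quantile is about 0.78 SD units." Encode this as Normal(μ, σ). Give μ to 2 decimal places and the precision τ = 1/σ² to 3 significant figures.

μ = 0.57, τ = 10.3

For Normal(μ,σ), the p-quantile is μ + z_p·σ. Here z_{0.25} = -0.6745, z_{0.75} = 0.6745.
So 0.36 = μ − 0.6745σ and 0.78 = μ + 0.6745σ.
Subtracting: σ = (0.78 − 0.36)/(0.6745 − (-0.6745)) = 0.31.
Then μ = 0.36 − (-0.6745)·0.31 = 0.57.
Precision τ = 1/σ² = 1/0.3113² = 10.3.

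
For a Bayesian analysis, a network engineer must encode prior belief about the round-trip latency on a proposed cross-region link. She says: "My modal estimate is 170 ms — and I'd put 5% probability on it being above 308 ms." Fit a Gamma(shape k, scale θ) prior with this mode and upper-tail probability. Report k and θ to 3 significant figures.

k ≈ 8.89, θ ≈ 21.6

Gamma(k,θ) with k>1 has mode (k−1)θ, so θ = 170/(k−1).
Need P(X < 308) = 0.95 with θ tied to k this way. Start at k = 2, θ = 170: P(X<308) ≈ 0.541.
Too low — raise k to concentrate. Iterating converges to k ≈ 8.89.
Then θ = 170/(8.89−1) ≈ 21.6.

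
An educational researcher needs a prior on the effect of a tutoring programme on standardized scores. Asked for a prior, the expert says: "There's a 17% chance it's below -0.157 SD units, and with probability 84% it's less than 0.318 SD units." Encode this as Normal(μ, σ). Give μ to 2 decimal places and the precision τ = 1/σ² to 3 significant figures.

The p-quantile of Normal(μ,σ) is μ + z_p·σ, with z_{0.17} = -0.9542 and z_{0.84} = 0.9945.
Eliminate σ: μ = (z₂·x₁ − z₁·x₂)/(z₂ − z₁) = (0.9945·-0.157 − (-0.9542)·0.318)/1.949 = 0.08.
Then σ = (x₂ − x₁)/(z₂ − z₁) = (0.318 − -0.157)/1.949 = 0.24.
Precision τ = 1/σ² = 1/0.2438² = 16.8.

μ = 0.08, τ = 16.8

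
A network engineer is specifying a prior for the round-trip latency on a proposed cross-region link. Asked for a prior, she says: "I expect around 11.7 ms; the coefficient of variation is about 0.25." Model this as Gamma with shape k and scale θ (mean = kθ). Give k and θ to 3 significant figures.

k ≈ 16, θ ≈ 0.731

For Gamma(k, scale θ): mean = kθ, variance = kθ², so CV = 1/√k.
CV = 0.25, hence k = 1/CV² = 16.
Then θ = mean/k = 11.7/16 = 0.731.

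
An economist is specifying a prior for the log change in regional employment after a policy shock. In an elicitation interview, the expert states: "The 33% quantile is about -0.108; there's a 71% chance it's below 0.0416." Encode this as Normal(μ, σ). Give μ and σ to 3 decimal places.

μ = -0.042, σ = 0.151

For Normal(μ,σ), the p-quantile is μ + z_p·σ. Here z_{0.33} = -0.4399, z_{0.71} = 0.5534.
So -0.108 = μ − 0.4399σ and 0.0416 = μ + 0.5534σ.
Subtracting: σ = (0.0416 − -0.108)/(0.5534 − (-0.4399)) = 0.151.
Then μ = -0.108 − (-0.4399)·0.151 = -0.042.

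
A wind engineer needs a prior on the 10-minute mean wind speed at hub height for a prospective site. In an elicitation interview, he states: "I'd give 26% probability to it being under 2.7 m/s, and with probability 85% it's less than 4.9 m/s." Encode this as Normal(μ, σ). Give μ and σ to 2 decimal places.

μ = 3.54, σ = 1.31

The p-quantile of Normal(μ,σ) is μ + z_p·σ, with z_{0.26} = -0.6433 and z_{0.85} = 1.036.
Eliminate σ: μ = (z₂·x₁ − z₁·x₂)/(z₂ − z₁) = (1.036·2.7 − (-0.6433)·4.9)/1.68 = 3.54.
Then σ = (x₂ − x₁)/(z₂ − z₁) = (4.9 − 2.7)/1.68 = 1.31.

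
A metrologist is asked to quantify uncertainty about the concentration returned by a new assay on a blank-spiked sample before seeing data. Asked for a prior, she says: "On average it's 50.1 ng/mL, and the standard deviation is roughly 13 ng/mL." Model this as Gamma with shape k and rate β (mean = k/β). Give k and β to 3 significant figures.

k ≈ 14.9, β ≈ 0.296

For Gamma(k, rate β): mean = k/β, variance = k/β², so CV = 1/√k.
CV = SD/mean = 13/50.1 = 0.2595, hence k = 1/CV² = 14.9.
Then β = k/mean = 14.9/50.1 = 0.296.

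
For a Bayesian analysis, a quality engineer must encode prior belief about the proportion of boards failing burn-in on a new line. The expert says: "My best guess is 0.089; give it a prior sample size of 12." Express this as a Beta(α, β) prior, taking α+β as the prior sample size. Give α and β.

Under the effective-sample-size interpretation, Beta(α, β) has prior mean α/(α+β) and prior sample size α+β.
So α+β = 12 and α/(α+β) = 0.089, giving α = 0.089·12 = 1.068 and β = 12 − 1.068 = 10.932.

α = 1.068, β = 10.932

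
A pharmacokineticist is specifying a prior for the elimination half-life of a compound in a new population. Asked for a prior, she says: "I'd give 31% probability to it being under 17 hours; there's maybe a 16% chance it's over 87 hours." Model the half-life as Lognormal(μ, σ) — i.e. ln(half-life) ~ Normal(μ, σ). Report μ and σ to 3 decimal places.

μ ≈ 3.376, σ ≈ 1.096

If T ~ Lognormal(μ,σ) then ln T ~ Normal(μ,σ), so the p-quantile of ln T is μ + z_p·σ.
ln(17) = 2.833 and ln(87) = 4.466; z_{0.31} = -0.4959, z_{0.84} = 0.9945.
σ = (4.466 − 2.833)/(0.9945 − (-0.4959)) = 1.096.
μ = 2.833 − (-0.4959)·1.096 = 3.376.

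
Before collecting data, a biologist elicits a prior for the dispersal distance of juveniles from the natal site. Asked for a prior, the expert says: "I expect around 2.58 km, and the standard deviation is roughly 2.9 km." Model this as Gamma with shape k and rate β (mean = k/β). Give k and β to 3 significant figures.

For Gamma(k, rate β): mean = k/β, variance = k/β², so CV = 1/√k.
CV = SD/mean = 2.9/2.58 = 1.124, hence k = 1/CV² = 0.791.
Then β = k/mean = 0.791/2.58 = 0.307.

k ≈ 0.791, β ≈ 0.307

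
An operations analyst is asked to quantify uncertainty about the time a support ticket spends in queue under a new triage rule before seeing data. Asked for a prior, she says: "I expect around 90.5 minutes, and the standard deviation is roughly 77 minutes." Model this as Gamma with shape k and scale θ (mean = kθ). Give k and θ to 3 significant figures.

For Gamma(k, scale θ): mean = kθ, variance = kθ², so CV = 1/√k.
CV = SD/mean = 77/90.5 = 0.8508, hence k = 1/CV² = 1.38.
Then θ = mean/k = 90.5/1.38 = 65.5.

k ≈ 1.38, θ ≈ 65.5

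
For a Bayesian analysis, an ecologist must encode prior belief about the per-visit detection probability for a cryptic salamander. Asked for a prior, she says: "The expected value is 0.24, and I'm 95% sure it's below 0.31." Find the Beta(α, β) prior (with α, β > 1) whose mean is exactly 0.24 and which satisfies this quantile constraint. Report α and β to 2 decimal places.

With mean 0.24 fixed, write α = 0.24s, β = 0.76s where s = α+β.
Need P(θ < 0.31) = 0.95 under Beta(0.24s, 0.76s). Normal approximation: (q−m)/√(m(1−m)/s) ≈ z_{0.95} = 1.64, so s ≈ 0.24·0.76·(1.64)²/(0.31−0.24)² = 100.7.
At s = 100.7: P(θ<0.31) ≈ 0.944. Adjusting to match 0.95 gives s ≈ 107.90.
So α = 0.24·107.90 ≈ 25.90, β = 0.76·107.90 ≈ 82.01.

α ≈ 25.90, β ≈ 82.01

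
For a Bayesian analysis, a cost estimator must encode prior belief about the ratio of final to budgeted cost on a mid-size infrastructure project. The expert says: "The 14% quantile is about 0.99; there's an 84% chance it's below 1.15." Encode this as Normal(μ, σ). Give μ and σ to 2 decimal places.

μ = 1.07, σ = 0.08

For Normal(μ,σ), the p-quantile is μ + z_p·σ. Here z_{0.14} = -1.08, z_{0.84} = 0.9945.
So 0.99 = μ − 1.08σ and 1.15 = μ + 0.9945σ.
Subtracting: σ = (1.15 − 0.99)/(0.9945 − (-1.08)) = 0.08.
Then μ = 0.99 − (-1.08)·0.08 = 1.07.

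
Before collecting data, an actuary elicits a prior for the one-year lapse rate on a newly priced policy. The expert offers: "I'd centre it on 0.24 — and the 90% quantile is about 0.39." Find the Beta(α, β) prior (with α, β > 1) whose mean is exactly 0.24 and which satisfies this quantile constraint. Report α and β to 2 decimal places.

α ≈ 3.40, β ≈ 10.77

With mean 0.24 fixed, write α = 0.24s, β = 0.76s where s = α+β.
Need P(θ < 0.39) = 0.9 under Beta(0.24s, 0.76s). Normal approximation: (q−m)/√(m(1−m)/s) ≈ z_{0.9} = 1.28, so s ≈ 0.24·0.76·(1.28)²/(0.39−0.24)² = 13.3.
At s = 13.3: P(θ<0.39) ≈ 0.894. Adjusting to match 0.9 gives s ≈ 14.17.
So α = 0.24·14.17 ≈ 3.40, β = 0.76·14.17 ≈ 10.77.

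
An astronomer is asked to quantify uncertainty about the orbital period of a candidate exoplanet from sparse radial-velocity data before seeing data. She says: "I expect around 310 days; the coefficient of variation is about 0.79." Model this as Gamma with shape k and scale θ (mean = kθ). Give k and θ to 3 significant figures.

For Gamma(k, scale θ): mean = kθ, variance = kθ², so CV = 1/√k.
CV = 0.79, hence k = 1/CV² = 1.6.
Then θ = mean/k = 310/1.6 = 193.

k ≈ 1.6, θ ≈ 193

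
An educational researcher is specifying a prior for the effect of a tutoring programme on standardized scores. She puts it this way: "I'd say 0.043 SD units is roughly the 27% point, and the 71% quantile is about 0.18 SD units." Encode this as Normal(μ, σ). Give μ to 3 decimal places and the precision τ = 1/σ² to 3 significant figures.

μ = 0.115, τ = 72.5

The p-quantile of Normal(μ,σ) is μ + z_p·σ, with z_{0.27} = -0.6128 and z_{0.71} = 0.5534.
Eliminate σ: μ = (z₂·x₁ − z₁·x₂)/(z₂ − z₁) = (0.5534·0.043 − (-0.6128)·0.18)/1.166 = 0.115.
Then σ = (x₂ − x₁)/(z₂ − z₁) = (0.18 − 0.043)/1.166 = 0.117.
Precision τ = 1/σ² = 1/0.1175² = 72.5.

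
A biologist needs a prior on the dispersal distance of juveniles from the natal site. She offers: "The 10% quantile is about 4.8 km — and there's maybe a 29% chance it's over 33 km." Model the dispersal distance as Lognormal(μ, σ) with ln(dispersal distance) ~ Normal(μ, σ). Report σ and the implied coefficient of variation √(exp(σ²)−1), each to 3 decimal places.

σ ≈ 1.051, CV ≈ 1.420

If T ~ Lognormal(μ,σ) then ln T ~ Normal(μ,σ), so the p-quantile of ln T is μ + z_p·σ.
ln(4.8) = 1.569 and ln(33) = 3.497; z_{0.1} = -1.282, z_{0.71} = 0.5534.
σ = (3.497 − 1.569)/(0.5534 − (-1.282)) = 1.051.
μ = 1.569 − (-1.282)·1.051 = 2.915.
CV = √(exp(σ²)−1) = √(exp(1.1039)−1) = 1.420.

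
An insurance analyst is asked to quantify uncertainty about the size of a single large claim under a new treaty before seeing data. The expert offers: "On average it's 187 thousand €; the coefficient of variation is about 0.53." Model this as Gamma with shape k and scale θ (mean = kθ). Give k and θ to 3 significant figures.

For Gamma(k, scale θ): mean = kθ, variance = kθ², so CV = 1/√k.
CV = 0.53, hence k = 1/CV² = 3.56.
Then θ = mean/k = 187/3.56 = 52.5.

k ≈ 3.56, θ ≈ 52.5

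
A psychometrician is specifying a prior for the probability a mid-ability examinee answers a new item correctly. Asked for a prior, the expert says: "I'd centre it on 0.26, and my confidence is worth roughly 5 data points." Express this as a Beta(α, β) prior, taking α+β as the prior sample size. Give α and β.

α = 1.3, β = 3.7

Under the effective-sample-size interpretation, Beta(α, β) has prior mean α/(α+β) and prior sample size α+β.
So α+β = 5 and α/(α+β) = 0.26, giving α = 0.26·5 = 1.3 and β = 5 − 1.3 = 3.7.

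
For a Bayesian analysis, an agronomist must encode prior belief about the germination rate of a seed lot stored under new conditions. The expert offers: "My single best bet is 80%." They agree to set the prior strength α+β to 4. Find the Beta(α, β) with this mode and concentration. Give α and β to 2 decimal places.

For α,β > 1 the Beta mode is (α−1)/(α+β−2). With α+β = 4, the mode is (α−1)/2.
Set (α−1)/2 = 0.8 → α = 1 + 0.8·2 = 2.60.
β = 4 − α = 1.40.

α = 2.60, β = 1.40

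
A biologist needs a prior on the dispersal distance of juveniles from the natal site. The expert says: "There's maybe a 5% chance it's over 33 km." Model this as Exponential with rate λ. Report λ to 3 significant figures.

P(T > 33.0) = e^(−λ·33.0) = 0.05, so λ = −ln(0.05)/33.0 = 0.0908.

λ ≈ 0.0908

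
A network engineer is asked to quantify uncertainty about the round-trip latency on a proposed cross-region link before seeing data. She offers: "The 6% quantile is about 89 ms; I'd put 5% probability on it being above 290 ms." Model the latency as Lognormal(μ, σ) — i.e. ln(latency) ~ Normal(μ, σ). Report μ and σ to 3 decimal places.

If T ~ Lognormal(μ,σ) then ln T ~ Normal(μ,σ), so the p-quantile of ln T is μ + z_p·σ.
ln(89) = 4.489 and ln(290) = 5.67; z_{0.06} = -1.555, z_{0.95} = 1.645.
σ = (5.67 − 4.489)/(1.645 − (-1.555)) = 0.369.
μ = 4.489 − (-1.555)·0.369 = 5.063.

μ ≈ 5.063, σ ≈ 0.369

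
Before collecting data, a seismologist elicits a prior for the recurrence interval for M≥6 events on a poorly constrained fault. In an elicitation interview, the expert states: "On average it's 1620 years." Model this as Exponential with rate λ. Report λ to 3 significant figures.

Exponential mean = 1/λ, so λ = 1/1620.0 = 0.000617.

λ ≈ 0.000617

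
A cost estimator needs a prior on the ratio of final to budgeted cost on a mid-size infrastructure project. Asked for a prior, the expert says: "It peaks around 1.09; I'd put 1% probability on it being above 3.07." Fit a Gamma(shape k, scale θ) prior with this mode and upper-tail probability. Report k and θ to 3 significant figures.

k ≈ 5.26, θ ≈ 0.256

Gamma(k,θ) with k>1 has mode (k−1)θ, so θ = 1.09/(k−1).
Need P(X < 3.07) = 0.99 with θ tied to k this way. Start at k = 2, θ = 1.09: P(X<3.07) ≈ 0.772.
Too low — raise k to concentrate. Iterating converges to k ≈ 5.26.
Then θ = 1.09/(5.26−1) ≈ 0.256.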